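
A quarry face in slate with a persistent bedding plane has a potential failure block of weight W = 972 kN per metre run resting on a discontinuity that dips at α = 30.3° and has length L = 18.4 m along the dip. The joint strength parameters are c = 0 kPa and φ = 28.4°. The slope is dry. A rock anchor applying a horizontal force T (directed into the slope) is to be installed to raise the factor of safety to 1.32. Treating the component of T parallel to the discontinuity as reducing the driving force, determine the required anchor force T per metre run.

Resolving forces along and normal to the sliding plane, with the horizontal anchor force T adding T·sinα to the effective normal force and T·cosα acting up the plane against the driving force:
FS = [cL + (W cosα + T sinα) tanφ] / [W sinα − T cosα]
Without the anchor: N' = 839.2 kN/m, driving T_d = 490.4 kN/m, resisting R = 0·18.4 + 839.2·tan28.4° = 453.8 kN/m, FS = 0.93.
Setting FS = 1.32 and solving for T:
1.32·(490.4 − T cos30.3°) = 453.8 + T sin30.3°·tan28.4°
T·(sin30.3°·tan28.4° + 1.32·cos30.3°) = 1.32·490.4 − 453.8
T·(0.5045·0.5407 + 1.32·0.8634) = 647.3 − 453.8 = 193.6
T·1.4125 = 193.6
T = 137.0 kN/m

T = 137 kN/m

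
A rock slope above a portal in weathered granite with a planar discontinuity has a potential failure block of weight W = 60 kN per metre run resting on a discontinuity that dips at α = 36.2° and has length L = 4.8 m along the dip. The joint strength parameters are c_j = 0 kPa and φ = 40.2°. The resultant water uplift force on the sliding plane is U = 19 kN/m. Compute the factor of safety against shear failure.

Resolving the block weight along and normal to the plane and applying the Mohr–Coulomb strength on the joint:
N' = W cosα − U = 60·cos36.2° − 19 = 29.4 kN/m
Driving force T = W sinα = 60·sin36.2° = 35.4 kN/m
Resisting force R = c_j·L + N'·tanφ = 0·4.8 + 29.4·tan40.2° = 0.0 + 24.9 = 24.9 kN/m
FS = R / T = 24.9 / 35.4 = 0.702

FS = 0.70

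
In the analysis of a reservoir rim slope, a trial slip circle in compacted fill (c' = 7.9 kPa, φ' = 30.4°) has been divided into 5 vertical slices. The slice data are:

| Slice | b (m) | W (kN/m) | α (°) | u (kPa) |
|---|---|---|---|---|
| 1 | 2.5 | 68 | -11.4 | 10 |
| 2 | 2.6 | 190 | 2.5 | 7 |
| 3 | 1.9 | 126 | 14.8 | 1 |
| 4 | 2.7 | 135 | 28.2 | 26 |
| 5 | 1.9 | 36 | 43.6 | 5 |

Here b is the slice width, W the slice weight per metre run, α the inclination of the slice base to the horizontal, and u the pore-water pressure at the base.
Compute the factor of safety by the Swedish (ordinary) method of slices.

FS = 2.83

Ordinary method of slices: FS = Σ[c'·Δl_i + (W_i cosα_i − u_i·Δl_i)·tanφ'] / Σ W_i sinα_i, with Δl_i = b_i / cosα_i.
Slice 1: Δl = 2.5/cos(-11.4°) = 2.550 m; N'_1 = 68·cos(-11.4°) − 10·2.550 = 41.2; c'Δl = 20.15; W sinα = -13.4
Slice 2: Δl = 2.6/cos2.5° = 2.602 m; N'_2 = 190·cos2.5° − 7·2.602 = 171.6; c'Δl = 20.56; W sinα = 8.3
Slice 3: Δl = 1.9/cos14.8° = 1.965 m; N'_3 = 126·cos14.8° − 1·1.965 = 119.9; c'Δl = 15.53; W sinα = 32.2
Slice 4: Δl = 2.7/cos28.2° = 3.064 m; N'_4 = 135·cos28.2° − 26·3.064 = 39.3; c'Δl = 24.20; W sinα = 63.8
Slice 5: Δl = 1.9/cos43.6° = 2.624 m; N'_5 = 36·cos43.6° − 5·2.624 = 13.0; c'Δl = 20.73; W sinα = 24.8
Σc'Δl = 101.2 kN/m; ΣN' = 384.9 kN/m; ΣW sinα = 115.7 kN/m
Resisting = 101.2 + 384.9·tan30.4° = 101.2 + 225.8 = 327.0 kN/m
FS = 327.0 / 115.7 = 2.827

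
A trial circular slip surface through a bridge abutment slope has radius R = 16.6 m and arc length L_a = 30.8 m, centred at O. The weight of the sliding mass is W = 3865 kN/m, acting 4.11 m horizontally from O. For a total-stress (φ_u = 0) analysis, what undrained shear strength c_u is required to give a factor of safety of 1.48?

c_u = 46.0 kPa

FS = c_u·L_a·R / (W·d), so c_u = FS·W·d / (L_a·R).
c_u = 1.48·3865·4.11 / (30.80·16.6) = 23510.0 / 511.28 = 45.98 kPa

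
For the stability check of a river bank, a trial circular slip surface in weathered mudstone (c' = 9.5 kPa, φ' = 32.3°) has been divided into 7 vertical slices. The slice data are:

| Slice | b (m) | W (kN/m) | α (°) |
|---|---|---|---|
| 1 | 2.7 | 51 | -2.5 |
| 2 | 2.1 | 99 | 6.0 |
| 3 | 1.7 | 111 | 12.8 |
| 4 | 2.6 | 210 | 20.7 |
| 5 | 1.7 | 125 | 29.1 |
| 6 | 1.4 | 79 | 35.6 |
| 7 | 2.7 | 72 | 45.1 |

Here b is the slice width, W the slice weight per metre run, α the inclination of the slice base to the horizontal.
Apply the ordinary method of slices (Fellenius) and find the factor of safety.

FS = 2.22

Ordinary method of slices: FS = Σ[c'·Δl_i + (W_i cosα_i)·tanφ'] / Σ W_i sinα_i, with Δl_i = b_i / cosα_i.
Slice 1: Δl = 2.7/cos(-2.5°) = 2.703 m; N'_1 = 51·cos(-2.5°) = 51.0; c'Δl = 25.67; W sinα = -2.2
Slice 2: Δl = 2.1/cos6.0° = 2.112 m; N'_2 = 99·cos6.0° = 98.5; c'Δl = 20.06; W sinα = 10.3
Slice 3: Δl = 1.7/cos12.8° = 1.743 m; N'_3 = 111·cos12.8° = 108.2; c'Δl = 16.56; W sinα = 24.6
Slice 4: Δl = 2.6/cos20.7° = 2.779 m; N'_4 = 210·cos20.7° = 196.4; c'Δl = 26.40; W sinα = 74.2
Slice 5: Δl = 1.7/cos29.1° = 1.946 m; N'_5 = 125·cos29.1° = 109.2; c'Δl = 18.48; W sinα = 60.8
Slice 6: Δl = 1.4/cos35.6° = 1.722 m; N'_6 = 79·cos35.6° = 64.2; c'Δl = 16.36; W sinα = 46.0
Slice 7: Δl = 2.7/cos45.1° = 3.825 m; N'_7 = 72·cos45.1° = 50.8; c'Δl = 36.34; W sinα = 51.0
Σc'Δl = 159.9 kN/m; ΣN' = 678.4 kN/m; ΣW sinα = 264.7 kN/m
Resisting = 159.9 + 678.4·tan32.3° = 159.9 + 428.8 = 588.7 kN/m
FS = 588.7 / 264.7 = 2.224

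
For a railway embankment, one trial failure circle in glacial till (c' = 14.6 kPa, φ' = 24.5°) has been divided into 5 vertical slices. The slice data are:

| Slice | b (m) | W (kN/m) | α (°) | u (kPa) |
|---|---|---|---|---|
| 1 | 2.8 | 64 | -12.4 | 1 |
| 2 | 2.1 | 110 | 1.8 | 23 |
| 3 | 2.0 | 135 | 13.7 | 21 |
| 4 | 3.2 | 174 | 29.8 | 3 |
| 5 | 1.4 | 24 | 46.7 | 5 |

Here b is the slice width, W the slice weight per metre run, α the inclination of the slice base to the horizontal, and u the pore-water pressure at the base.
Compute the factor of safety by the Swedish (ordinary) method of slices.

FS = 2.77

Ordinary method of slices: FS = Σ[c'·Δl_i + (W_i cosα_i − u_i·Δl_i)·tanφ'] / Σ W_i sinα_i, with Δl_i = b_i / cosα_i.
Slice 1: Δl = 2.8/cos(-12.4°) = 2.867 m; N'_1 = 64·cos(-12.4°) − 1·2.867 = 59.6; c'Δl = 41.86; W sinα = -13.7
Slice 2: Δl = 2.1/cos1.8° = 2.101 m; N'_2 = 110·cos1.8° − 23·2.101 = 61.6; c'Δl = 30.68; W sinα = 3.5
Slice 3: Δl = 2.0/cos13.7° = 2.059 m; N'_3 = 135·cos13.7° − 21·2.059 = 87.9; c'Δl = 30.06; W sinα = 32.0
Slice 4: Δl = 3.2/cos29.8° = 3.688 m; N'_4 = 174·cos29.8° − 3·3.688 = 139.9; c'Δl = 53.84; W sinα = 86.5
Slice 5: Δl = 1.4/cos46.7° = 2.041 m; N'_5 = 24·cos46.7° − 5·2.041 = 6.3; c'Δl = 29.80; W sinα = 17.5
Σc'Δl = 186.2 kN/m; ΣN' = 355.4 kN/m; ΣW sinα = 125.6 kN/m
Resisting = 186.2 + 355.4·tan24.5° = 186.2 + 162.0 = 348.2 kN/m
FS = 348.2 / 125.6 = 2.772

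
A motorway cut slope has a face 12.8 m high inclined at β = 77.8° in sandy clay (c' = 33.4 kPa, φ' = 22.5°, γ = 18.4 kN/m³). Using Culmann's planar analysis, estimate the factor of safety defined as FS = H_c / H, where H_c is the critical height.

H_c = (4c'/γ) · sinβ cosφ' / [1 − cos(β − φ')]
    = (4·33.4/18.4) · sin77.8°·cos22.5° / [1 − cos55.3°]
    = 7.261 · 0.9030 / 0.4307 = 15.22 m
FS = H_c / H = 15.22 / 12.8 = 1.189

FS = 1.19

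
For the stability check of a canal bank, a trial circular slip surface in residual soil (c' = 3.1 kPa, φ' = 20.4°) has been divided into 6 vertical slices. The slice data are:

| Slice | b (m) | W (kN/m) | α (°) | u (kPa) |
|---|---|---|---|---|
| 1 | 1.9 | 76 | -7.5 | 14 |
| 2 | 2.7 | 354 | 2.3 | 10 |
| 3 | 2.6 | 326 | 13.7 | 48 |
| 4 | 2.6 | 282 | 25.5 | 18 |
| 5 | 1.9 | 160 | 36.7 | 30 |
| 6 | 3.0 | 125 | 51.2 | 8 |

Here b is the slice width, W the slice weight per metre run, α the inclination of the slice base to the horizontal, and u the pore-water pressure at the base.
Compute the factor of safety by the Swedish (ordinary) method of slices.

Ordinary method of slices: FS = Σ[c'·Δl_i + (W_i cosα_i − u_i·Δl_i)·tanφ'] / Σ W_i sinα_i, with Δl_i = b_i / cosα_i.
Slice 1: Δl = 1.9/cos(-7.5°) = 1.916 m; N'_1 = 76·cos(-7.5°) − 14·1.916 = 48.5; c'Δl = 5.94; W sinα = -9.9
Slice 2: Δl = 2.7/cos2.3° = 2.702 m; N'_2 = 354·cos2.3° − 10·2.702 = 326.7; c'Δl = 8.38; W sinα = 14.2
Slice 3: Δl = 2.6/cos13.7° = 2.676 m; N'_3 = 326·cos13.7° − 48·2.676 = 188.3; c'Δl = 8.30; W sinα = 77.2
Slice 4: Δl = 2.6/cos25.5° = 2.881 m; N'_4 = 282·cos25.5° − 18·2.881 = 202.7; c'Δl = 8.93; W sinα = 121.4
Slice 5: Δl = 1.9/cos36.7° = 2.370 m; N'_5 = 160·cos36.7° − 30·2.370 = 57.2; c'Δl = 7.35; W sinα = 95.6
Slice 6: Δl = 3.0/cos51.2° = 4.788 m; N'_6 = 125·cos51.2° − 8·4.788 = 40.0; c'Δl = 14.84; W sinα = 97.4
Σc'Δl = 53.7 kN/m; ΣN' = 863.4 kN/m; ΣW sinα = 395.9 kN/m
Resisting = 53.7 + 863.4·tan20.4° = 53.7 + 321.1 = 374.8 kN/m
FS = 374.8 / 395.9 = 0.947

FS = 0.95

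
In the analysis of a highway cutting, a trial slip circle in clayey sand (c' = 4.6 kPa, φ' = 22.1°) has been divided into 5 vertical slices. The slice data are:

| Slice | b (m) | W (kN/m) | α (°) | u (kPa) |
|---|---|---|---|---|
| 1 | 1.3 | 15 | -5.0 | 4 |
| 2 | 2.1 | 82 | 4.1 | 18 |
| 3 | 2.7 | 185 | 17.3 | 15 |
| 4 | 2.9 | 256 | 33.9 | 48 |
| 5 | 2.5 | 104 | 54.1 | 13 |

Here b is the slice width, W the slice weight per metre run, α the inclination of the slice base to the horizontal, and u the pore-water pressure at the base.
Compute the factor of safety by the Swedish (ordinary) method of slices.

Ordinary method of slices: FS = Σ[c'·Δl_i + (W_i cosα_i − u_i·Δl_i)·tanφ'] / Σ W_i sinα_i, with Δl_i = b_i / cosα_i.
Slice 1: Δl = 1.3/cos(-5.0°) = 1.305 m; N'_1 = 15·cos(-5.0°) − 4·1.305 = 9.7; c'Δl = 6.00; W sinα = -1.3
Slice 2: Δl = 2.1/cos4.1° = 2.105 m; N'_2 = 82·cos4.1° − 18·2.105 = 43.9; c'Δl = 9.68; W sinα = 5.9
Slice 3: Δl = 2.7/cos17.3° = 2.828 m; N'_3 = 185·cos17.3° − 15·2.828 = 134.2; c'Δl = 13.01; W sinα = 55.0
Slice 4: Δl = 2.9/cos33.9° = 3.494 m; N'_4 = 256·cos33.9° − 48·3.494 = 44.8; c'Δl = 16.07; W sinα = 142.8
Slice 5: Δl = 2.5/cos54.1° = 4.264 m; N'_5 = 104·cos54.1° − 13·4.264 = 5.6; c'Δl = 19.61; W sinα = 84.2
Σc'Δl = 64.4 kN/m; ΣN' = 238.2 kN/m; ΣW sinα = 286.6 kN/m
Resisting = 64.4 + 238.2·tan22.1° = 64.4 + 96.7 = 161.1 kN/m
FS = 161.1 / 286.6 = 0.562

FS = 0.56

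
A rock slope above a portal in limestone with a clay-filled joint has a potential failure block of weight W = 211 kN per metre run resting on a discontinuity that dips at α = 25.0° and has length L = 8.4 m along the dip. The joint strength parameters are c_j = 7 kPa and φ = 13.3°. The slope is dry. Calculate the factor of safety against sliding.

Resolving the block weight along and normal to the plane and applying the Mohr–Coulomb strength on the joint:
N' = W cosα = 211·cos25.0° = 191.2 kN/m
Driving force T = W sinα = 211·sin25.0° = 89.2 kN/m
Resisting force R = c_j·L + N'·tanφ = 7·8.4 + 191.2·tan13.3° = 58.8 + 45.2 = 104.0 kN/m
FS = R / T = 104.0 / 89.2 = 1.166

FS = 1.17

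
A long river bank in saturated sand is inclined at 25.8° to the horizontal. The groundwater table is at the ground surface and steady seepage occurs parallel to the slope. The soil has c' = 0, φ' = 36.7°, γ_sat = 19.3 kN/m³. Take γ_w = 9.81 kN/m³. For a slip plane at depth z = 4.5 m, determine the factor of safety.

With seepage parallel to the slope and the water table at the surface, the effective normal stress on the slip plane uses the buoyant unit weight γ' = γ_sat − γ_w while the driving shear stress uses γ_sat:
FS = [c' + γ' z cos²β tanφ'] / [γ_sat z sinβ cosβ]
(For c' = 0 this reduces to FS = (γ'/γ_sat)·tanφ'/tanβ.)
γ' = 19.3 − 9.81 = 9.49 kN/m³
Numerator = 0.0 + 9.49·4.5·cos²25.8°·tan36.7° = 0.0 + 9.49·4.5·0.8106·0.7454 = 25.802 kPa
Denominator = 19.3·4.5·sin25.8°·cos25.8° = 19.3·4.5·0.4352·0.9003 = 34.032 kPa
FS = 25.802 / 34.032 = 0.758

FS = 0.76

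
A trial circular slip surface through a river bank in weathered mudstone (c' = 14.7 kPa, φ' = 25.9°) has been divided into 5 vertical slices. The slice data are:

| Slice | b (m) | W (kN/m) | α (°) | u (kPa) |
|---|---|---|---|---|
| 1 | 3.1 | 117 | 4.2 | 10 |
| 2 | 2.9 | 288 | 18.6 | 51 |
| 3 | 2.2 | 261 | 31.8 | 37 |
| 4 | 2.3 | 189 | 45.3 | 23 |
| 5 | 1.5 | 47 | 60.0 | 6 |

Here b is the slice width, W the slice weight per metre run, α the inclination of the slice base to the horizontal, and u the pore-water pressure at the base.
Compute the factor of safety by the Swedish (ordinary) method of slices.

FS = 1.00

Ordinary method of slices: FS = Σ[c'·Δl_i + (W_i cosα_i − u_i·Δl_i)·tanφ'] / Σ W_i sinα_i, with Δl_i = b_i / cosα_i.
Slice 1: Δl = 3.1/cos4.2° = 3.108 m; N'_1 = 117·cos4.2° − 10·3.108 = 85.6; c'Δl = 45.69; W sinα = 8.6
Slice 2: Δl = 2.9/cos18.6° = 3.060 m; N'_2 = 288·cos18.6° − 51·3.060 = 116.9; c'Δl = 44.98; W sinα = 91.9
Slice 3: Δl = 2.2/cos31.8° = 2.589 m; N'_3 = 261·cos31.8° − 37·2.589 = 126.0; c'Δl = 38.05; W sinα = 137.5
Slice 4: Δl = 2.3/cos45.3° = 3.270 m; N'_4 = 189·cos45.3° − 23·3.270 = 57.7; c'Δl = 48.07; W sinα = 134.3
Slice 5: Δl = 1.5/cos60.0° = 3.000 m; N'_5 = 47·cos60.0° − 6·3.000 = 5.5; c'Δl = 44.10; W sinα = 40.7
Σc'Δl = 220.9 kN/m; ΣN' = 391.8 kN/m; ΣW sinα = 413.0 kN/m
Resisting = 220.9 + 391.8·tan25.9° = 220.9 + 190.2 = 411.1 kN/m
FS = 411.1 / 413.0 = 0.995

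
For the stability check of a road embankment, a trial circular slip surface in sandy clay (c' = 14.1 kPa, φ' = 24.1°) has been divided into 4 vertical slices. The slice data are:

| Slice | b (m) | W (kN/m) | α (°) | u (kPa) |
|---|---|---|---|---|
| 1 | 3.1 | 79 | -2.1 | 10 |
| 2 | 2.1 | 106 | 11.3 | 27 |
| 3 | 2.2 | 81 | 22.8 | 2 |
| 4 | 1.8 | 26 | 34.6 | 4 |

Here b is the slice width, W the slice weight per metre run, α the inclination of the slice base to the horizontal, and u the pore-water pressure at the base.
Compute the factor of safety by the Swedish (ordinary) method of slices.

FS = 3.40

Ordinary method of slices: FS = Σ[c'·Δl_i + (W_i cosα_i − u_i·Δl_i)·tanφ'] / Σ W_i sinα_i, with Δl_i = b_i / cosα_i.
Slice 1: Δl = 3.1/cos(-2.1°) = 3.102 m; N'_1 = 79·cos(-2.1°) − 10·3.102 = 47.9; c'Δl = 43.74; W sinα = -2.9
Slice 2: Δl = 2.1/cos11.3° = 2.142 m; N'_2 = 106·cos11.3° − 27·2.142 = 46.1; c'Δl = 30.20; W sinα = 20.8
Slice 3: Δl = 2.2/cos22.8° = 2.386 m; N'_3 = 81·cos22.8° − 2·2.386 = 69.9; c'Δl = 33.65; W sinα = 31.4
Slice 4: Δl = 1.8/cos34.6° = 2.187 m; N'_4 = 26·cos34.6° − 4·2.187 = 12.7; c'Δl = 30.83; W sinα = 14.8
Σc'Δl = 138.4 kN/m; ΣN' = 176.6 kN/m; ΣW sinα = 64.0 kN/m
Resisting = 138.4 + 176.6·tan24.1° = 138.4 + 79.0 = 217.4 kN/m
FS = 217.4 / 64.0 = 3.396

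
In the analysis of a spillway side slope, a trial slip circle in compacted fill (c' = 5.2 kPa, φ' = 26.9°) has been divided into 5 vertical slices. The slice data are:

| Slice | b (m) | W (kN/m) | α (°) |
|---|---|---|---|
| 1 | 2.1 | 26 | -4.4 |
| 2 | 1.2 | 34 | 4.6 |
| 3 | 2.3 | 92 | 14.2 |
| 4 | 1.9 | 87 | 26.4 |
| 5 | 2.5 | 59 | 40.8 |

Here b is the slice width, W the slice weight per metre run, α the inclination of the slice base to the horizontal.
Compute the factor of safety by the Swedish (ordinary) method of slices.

FS = 1.94

Ordinary method of slices: FS = Σ[c'·Δl_i + (W_i cosα_i)·tanφ'] / Σ W_i sinα_i, with Δl_i = b_i / cosα_i.
Slice 1: Δl = 2.1/cos(-4.4°) = 2.106 m; N'_1 = 26·cos(-4.4°) = 25.9; c'Δl = 10.95; W sinα = -2.0
Slice 2: Δl = 1.2/cos4.6° = 1.204 m; N'_2 = 34·cos4.6° = 33.9; c'Δl = 6.26; W sinα = 2.7
Slice 3: Δl = 2.3/cos14.2° = 2.372 m; N'_3 = 92·cos14.2° = 89.2; c'Δl = 12.34; W sinα = 22.6
Slice 4: Δl = 1.9/cos26.4° = 2.121 m; N'_4 = 87·cos26.4° = 77.9; c'Δl = 11.03; W sinα = 38.7
Slice 5: Δl = 2.5/cos40.8° = 3.303 m; N'_5 = 59·cos40.8° = 44.7; c'Δl = 17.17; W sinα = 38.6
Σc'Δl = 57.8 kN/m; ΣN' = 271.6 kN/m; ΣW sinα = 100.5 kN/m
Resisting = 57.8 + 271.6·tan26.9° = 57.8 + 137.8 = 195.5 kN/m
FS = 195.5 / 100.5 = 1.945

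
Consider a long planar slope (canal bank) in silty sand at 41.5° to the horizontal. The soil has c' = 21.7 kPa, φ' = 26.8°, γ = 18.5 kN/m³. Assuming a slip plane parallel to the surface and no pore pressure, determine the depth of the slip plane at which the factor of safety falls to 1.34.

Setting FS = 1.34 in FS = [c' + γz cos²β tanφ'] / [γz sinβ cosβ] and solving for z:
z = c' / [γ cosβ (FS·sinβ − cosβ·tanφ')]
  = 21.7 / [18.5·cos41.5°·(1.34·sin41.5° − cos41.5°·tan26.8°)]
  = 21.7 / [18.5·0.7490·(1.34·0.6626 − 0.7490·0.5051)]
  = 21.7 / 7.0607 = 3.073 m

z = 3.07 m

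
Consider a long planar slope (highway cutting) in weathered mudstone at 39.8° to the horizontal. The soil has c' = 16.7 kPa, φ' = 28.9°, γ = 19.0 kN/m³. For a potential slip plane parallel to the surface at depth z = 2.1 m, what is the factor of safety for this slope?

FS = 1.51

For an infinite slope with a slip plane parallel to the surface (no pore pressure): FS = [c' + γz cos²β tanφ'] / [γz sinβ cosβ].
γz = 19.0·2.1 = 39.90 kN/m²
Numerator = 16.7 + 39.90·cos²39.8°·tan28.9° = 16.7 + 39.90·0.5903·0.5520 = 29.701 kPa
Denominator = 39.90·sin39.8°·cos39.8° = 39.90·0.6401·0.7683 = 19.622 kPa
FS = 29.701 / 19.622 = 1.514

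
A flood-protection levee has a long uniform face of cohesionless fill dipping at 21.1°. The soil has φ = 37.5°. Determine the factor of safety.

FS = 1.99

For a dry cohesionless infinite slope the factor of safety is FS = tanφ / tanβ.
FS = tan37.5° / tan21.1° = 0.7673 / 0.3859 = 1.989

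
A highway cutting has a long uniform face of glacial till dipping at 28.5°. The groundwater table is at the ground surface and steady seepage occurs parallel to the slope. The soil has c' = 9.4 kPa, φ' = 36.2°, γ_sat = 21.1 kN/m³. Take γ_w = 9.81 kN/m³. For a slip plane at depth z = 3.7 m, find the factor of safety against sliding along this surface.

With seepage parallel to the slope and the water table at the surface, the effective normal stress on the slip plane uses the buoyant unit weight γ' = γ_sat − γ_w while the driving shear stress uses γ_sat:
FS = [c' + γ' z cos²β tanφ'] / [γ_sat z sinβ cosβ]
γ' = 21.1 − 9.81 = 11.29 kN/m³
Numerator = 9.4 + 11.29·3.7·cos²28.5°·tan36.2° = 9.4 + 11.29·3.7·0.7723·0.7319 = 33.012 kPa
Denominator = 21.1·3.7·sin28.5°·cos28.5° = 21.1·3.7·0.4772·0.8788 = 32.738 kPa
FS = 33.012 / 32.738 = 1.008

FS = 1.01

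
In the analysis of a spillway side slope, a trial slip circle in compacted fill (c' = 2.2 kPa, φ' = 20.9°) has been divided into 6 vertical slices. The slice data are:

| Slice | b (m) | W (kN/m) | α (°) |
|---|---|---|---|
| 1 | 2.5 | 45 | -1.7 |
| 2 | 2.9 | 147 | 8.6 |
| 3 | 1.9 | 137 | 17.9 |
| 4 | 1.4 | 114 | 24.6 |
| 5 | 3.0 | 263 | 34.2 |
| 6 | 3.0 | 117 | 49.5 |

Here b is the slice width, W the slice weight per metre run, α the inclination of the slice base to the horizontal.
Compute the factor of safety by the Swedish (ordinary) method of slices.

FS = 0.90

Ordinary method of slices: FS = Σ[c'·Δl_i + (W_i cosα_i)·tanφ'] / Σ W_i sinα_i, with Δl_i = b_i / cosα_i.
Slice 1: Δl = 2.5/cos(-1.7°) = 2.501 m; N'_1 = 45·cos(-1.7°) = 45.0; c'Δl = 5.50; W sinα = -1.3
Slice 2: Δl = 2.9/cos8.6° = 2.933 m; N'_2 = 147·cos8.6° = 145.3; c'Δl = 6.45; W sinα = 22.0
Slice 3: Δl = 1.9/cos17.9° = 1.997 m; N'_3 = 137·cos17.9° = 130.4; c'Δl = 4.39; W sinα = 42.1
Slice 4: Δl = 1.4/cos24.6° = 1.540 m; N'_4 = 114·cos24.6° = 103.7; c'Δl = 3.39; W sinα = 47.5
Slice 5: Δl = 3.0/cos34.2° = 3.627 m; N'_5 = 263·cos34.2° = 217.5; c'Δl = 7.98; W sinα = 147.8
Slice 6: Δl = 3.0/cos49.5° = 4.619 m; N'_6 = 117·cos49.5° = 76.0; c'Δl = 10.16; W sinα = 89.0
Σc'Δl = 37.9 kN/m; ΣN' = 717.9 kN/m; ΣW sinα = 347.0 kN/m
Resisting = 37.9 + 717.9·tan20.9° = 37.9 + 274.1 = 312.0 kN/m
FS = 312.0 / 347.0 = 0.899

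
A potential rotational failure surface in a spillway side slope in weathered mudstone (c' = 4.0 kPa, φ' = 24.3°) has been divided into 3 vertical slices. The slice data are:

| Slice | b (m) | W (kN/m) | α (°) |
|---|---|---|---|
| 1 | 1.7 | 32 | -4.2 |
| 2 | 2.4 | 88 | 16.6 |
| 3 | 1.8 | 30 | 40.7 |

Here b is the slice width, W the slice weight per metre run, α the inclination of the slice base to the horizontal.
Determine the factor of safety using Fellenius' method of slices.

Ordinary method of slices: FS = Σ[c'·Δl_i + (W_i cosα_i)·tanφ'] / Σ W_i sinα_i, with Δl_i = b_i / cosα_i.
Slice 1: Δl = 1.7/cos(-4.2°) = 1.705 m; N'_1 = 32·cos(-4.2°) = 31.9; c'Δl = 6.82; W sinα = -2.3
Slice 2: Δl = 2.4/cos16.6° = 2.504 m; N'_2 = 88·cos16.6° = 84.3; c'Δl = 10.02; W sinα = 25.1
Slice 3: Δl = 1.8/cos40.7° = 2.374 m; N'_3 = 30·cos40.7° = 22.7; c'Δl = 9.50; W sinα = 19.6
Σc'Δl = 26.3 kN/m; ΣN' = 139.0 kN/m; ΣW sinα = 42.4 kN/m
Resisting = 26.3 + 139.0·tan24.3° = 26.3 + 62.8 = 89.1 kN/m
FS = 89.1 / 42.4 = 2.103

FS = 2.10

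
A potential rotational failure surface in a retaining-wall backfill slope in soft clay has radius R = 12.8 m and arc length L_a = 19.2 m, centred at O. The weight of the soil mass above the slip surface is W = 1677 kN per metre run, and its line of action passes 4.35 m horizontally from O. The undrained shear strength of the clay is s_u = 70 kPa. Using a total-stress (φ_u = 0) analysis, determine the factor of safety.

FS = 2.36

Taking moments about the centre O, the resisting moment is provided by the undrained shear strength acting along the arc:
M_R = s_u·L_a·R = 70·19.20·12.8 = 17203.2 kN·m/m
M_D = W·d = 1677·4.35 = 7294.9 kN·m/m
FS = M_R / M_D = 17203.2 / 7294.9 = 2.358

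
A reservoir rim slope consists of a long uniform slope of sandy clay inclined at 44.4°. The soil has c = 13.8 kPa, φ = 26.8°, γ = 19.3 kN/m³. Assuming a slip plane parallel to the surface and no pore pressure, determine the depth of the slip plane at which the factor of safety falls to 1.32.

Setting FS = 1.32 in FS = [c + γz cos²β tanφ] / [γz sinβ cosβ] and solving for z:
z = c / [γ cosβ (FS·sinβ − cosβ·tanφ)]
  = 13.8 / [19.3·cos44.4°·(1.32·sin44.4° − cos44.4°·tan26.8°)]
  = 13.8 / [19.3·0.7145·(1.32·0.6997 − 0.7145·0.5051)]
  = 13.8 / 7.7586 = 1.779 m

z = 1.78 m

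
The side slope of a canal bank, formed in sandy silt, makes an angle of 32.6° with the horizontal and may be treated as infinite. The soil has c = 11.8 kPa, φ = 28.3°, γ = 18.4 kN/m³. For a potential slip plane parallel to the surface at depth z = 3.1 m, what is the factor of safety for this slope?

FS = 1.30

For an infinite slope with a slip plane parallel to the surface (no pore pressure): FS = [c + γz cos²β tanφ] / [γz sinβ cosβ].
γz = 18.4·3.1 = 57.04 kN/m²
Numerator = 11.8 + 57.04·cos²32.6°·tan28.3° = 11.8 + 57.04·0.7097·0.5384 = 33.598 kPa
Denominator = 57.04·sin32.6°·cos32.6° = 57.04·0.5388·0.8425 = 25.890 kPa
FS = 33.598 / 25.890 = 1.298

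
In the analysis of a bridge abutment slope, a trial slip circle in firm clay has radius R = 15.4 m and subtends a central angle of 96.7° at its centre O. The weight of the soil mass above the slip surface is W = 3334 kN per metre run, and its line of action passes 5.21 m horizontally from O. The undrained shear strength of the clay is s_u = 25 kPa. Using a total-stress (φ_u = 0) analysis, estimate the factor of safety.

FS = 0.58

Taking moments about the centre O, the resisting moment is provided by the undrained shear strength acting along the arc:
Arc length L_a = R·θ = 15.4·(96.7°·π/180) = 15.4·1.6877 = 25.99 m
M_R = s_u·L_a·R = 25·25.99·15.4 = 10006.6 kN·m/m
M_D = W·d = 3334·5.21 = 17370.1 kN·m/m
FS = M_R / M_D = 10006.6 / 17370.1 = 0.576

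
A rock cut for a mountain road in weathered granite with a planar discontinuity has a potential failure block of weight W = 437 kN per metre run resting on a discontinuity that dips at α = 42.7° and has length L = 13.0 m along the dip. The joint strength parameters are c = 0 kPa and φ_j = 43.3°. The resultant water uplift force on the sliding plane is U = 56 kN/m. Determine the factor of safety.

Resolving the block weight along and normal to the plane and applying the Mohr–Coulomb strength on the joint:
N' = W cosα − U = 437·cos42.7° − 56 = 265.2 kN/m
Driving force T = W sinα = 437·sin42.7° = 296.4 kN/m
Resisting force R = c·L + N'·tanφ_j = 0·13.0 + 265.2·tan43.3° = 0.0 + 249.9 = 249.9 kN/m
FS = R / T = 249.9 / 296.4 = 0.843

FS = 0.84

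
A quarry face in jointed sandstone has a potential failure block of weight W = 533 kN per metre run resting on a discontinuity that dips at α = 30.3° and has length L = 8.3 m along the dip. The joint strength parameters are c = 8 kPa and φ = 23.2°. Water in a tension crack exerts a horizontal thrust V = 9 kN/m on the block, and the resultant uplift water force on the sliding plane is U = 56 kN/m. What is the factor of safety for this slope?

Resolving the block weight along and normal to the plane and applying the Mohr–Coulomb strength on the joint:
N' = W cosα − U − V sinα = 533·cos30.3° − 56 − 9·sin30.3° = 399.6 kN/m
Driving force T = W sinα + V cosα = 533·sin30.3° + 9·cos30.3° = 276.7 kN/m
Resisting force R = c·L + N'·tanφ = 8·8.3 + 399.6·tan23.2° = 66.4 + 171.3 = 237.7 kN/m
FS = R / T = 237.7 / 276.7 = 0.859

FS = 0.86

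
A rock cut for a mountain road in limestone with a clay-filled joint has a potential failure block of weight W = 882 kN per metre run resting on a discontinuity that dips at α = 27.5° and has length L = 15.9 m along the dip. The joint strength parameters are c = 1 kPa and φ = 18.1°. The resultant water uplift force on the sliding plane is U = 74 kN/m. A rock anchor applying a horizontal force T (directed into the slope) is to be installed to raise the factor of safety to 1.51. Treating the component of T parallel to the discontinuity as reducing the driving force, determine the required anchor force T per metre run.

T = 247 kN/m

Resolving forces along and normal to the sliding plane, with the horizontal anchor force T adding T·sinα to the effective normal force and T·cosα acting up the plane against the driving force:
FS = [cL + (W cosα − U + T sinα) tanφ] / [W sinα − T cosα]
Without the anchor: N' = 708.3 kN/m, driving T_d = 407.3 kN/m, resisting R = 1·15.9 + 708.3·tan18.1° = 247.4 kN/m, FS = 0.61.
Setting FS = 1.51 and solving for T:
1.51·(407.3 − T cos27.5°) = 247.4 + T sin27.5°·tan18.1°
T·(sin27.5°·tan18.1° + 1.51·cos27.5°) = 1.51·407.3 − 247.4
T·(0.4617·0.3269 + 1.51·0.8870) = 615.0 − 247.4 = 367.5
T·1.4903 = 367.5
T = 246.6 kN/m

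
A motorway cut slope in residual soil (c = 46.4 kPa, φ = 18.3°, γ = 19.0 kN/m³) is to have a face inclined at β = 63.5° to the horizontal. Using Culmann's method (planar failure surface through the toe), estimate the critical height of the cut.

Culmann's analysis gives the critical failure plane at α_cr = (β + φ)/2 = (63.5 + 18.3)/2 = 40.9°, and the critical height
H_c = (4c/γ) · sinβ cosφ / [1 − cos(β − φ)]
    = (4·46.4/19.0) · sin63.5°·cos18.3° / [1 − cos(45.2°)]
    = 9.768 · 0.8949·0.9494 / [1 − 0.7046]
    = 9.768 · 0.8497 / 0.2954
    = 28.10 m

H_c = 28.10 m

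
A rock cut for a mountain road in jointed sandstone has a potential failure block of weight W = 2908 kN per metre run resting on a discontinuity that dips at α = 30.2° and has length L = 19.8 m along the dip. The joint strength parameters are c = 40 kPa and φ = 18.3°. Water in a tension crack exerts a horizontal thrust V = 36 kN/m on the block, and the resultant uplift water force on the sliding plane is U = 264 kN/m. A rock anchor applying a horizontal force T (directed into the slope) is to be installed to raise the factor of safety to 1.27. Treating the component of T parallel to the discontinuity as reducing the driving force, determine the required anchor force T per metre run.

T = 291 kN/m

Resolving forces along and normal to the sliding plane, with the horizontal anchor force T adding T·sinα to the effective normal force and T·cosα acting up the plane against the driving force:
FS = [cL + (W cosα − U − V sinα + T sinα) tanφ] / [W sinα + V cosα − T cosα]
Without the anchor: N' = 2231.2 kN/m, driving T_d = 1493.9 kN/m, resisting R = 40·19.8 + 2231.2·tan18.3° = 1529.9 kN/m, FS = 1.02.
Setting FS = 1.27 and solving for T:
1.27·(1493.9 − T cos30.2°) = 1529.9 + T sin30.2°·tan18.3°
T·(sin30.2°·tan18.3° + 1.27·cos30.2°) = 1.27·1493.9 − 1529.9
T·(0.5030·0.3307 + 1.27·0.8643) = 1897.2 − 1529.9 = 367.3
T·1.2640 = 367.3
T = 290.6 kN/m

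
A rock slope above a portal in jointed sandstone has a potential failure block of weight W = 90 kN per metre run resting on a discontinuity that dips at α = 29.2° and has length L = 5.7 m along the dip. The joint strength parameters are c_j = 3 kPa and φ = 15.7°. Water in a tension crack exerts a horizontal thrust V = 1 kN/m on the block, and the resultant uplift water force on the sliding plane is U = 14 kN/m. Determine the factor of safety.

Resolving the block weight along and normal to the plane and applying the Mohr–Coulomb strength on the joint:
N' = W cosα − U − V sinα = 90·cos29.2° − 14 − 1·sin29.2° = 64.1 kN/m
Driving force T = W sinα + V cosα = 90·sin29.2° + 1·cos29.2° = 44.8 kN/m
Resisting force R = c_j·L + N'·tanφ = 3·5.7 + 64.1·tan15.7° = 17.1 + 18.0 = 35.1 kN/m
FS = R / T = 35.1 / 44.8 = 0.784

FS = 0.78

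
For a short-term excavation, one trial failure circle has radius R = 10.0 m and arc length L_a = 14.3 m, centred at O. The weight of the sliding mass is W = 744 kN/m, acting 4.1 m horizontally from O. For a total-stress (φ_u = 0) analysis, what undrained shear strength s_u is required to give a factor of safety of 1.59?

s_u = 33.9 kPa

FS = s_u·L_a·R / (W·d), so s_u = FS·W·d / (L_a·R).
s_u = 1.59·744·4.1 / (14.30·10.0) = 4850.1 / 143.00 = 33.92 kPa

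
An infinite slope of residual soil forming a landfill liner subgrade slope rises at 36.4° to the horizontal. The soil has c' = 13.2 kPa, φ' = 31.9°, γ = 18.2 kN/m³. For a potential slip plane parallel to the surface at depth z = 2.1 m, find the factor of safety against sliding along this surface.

For an infinite slope with a slip plane parallel to the surface (no pore pressure): FS = [c' + γz cos²β tanφ'] / [γz sinβ cosβ].
γz = 18.2·2.1 = 38.22 kN/m²
Numerator = 13.2 + 38.22·cos²36.4°·tan31.9° = 13.2 + 38.22·0.6479·0.6224 = 28.612 kPa
Denominator = 38.22·sin36.4°·cos36.4° = 38.22·0.5934·0.8049 = 18.255 kPa
FS = 28.612 / 18.255 = 1.567

FS = 1.57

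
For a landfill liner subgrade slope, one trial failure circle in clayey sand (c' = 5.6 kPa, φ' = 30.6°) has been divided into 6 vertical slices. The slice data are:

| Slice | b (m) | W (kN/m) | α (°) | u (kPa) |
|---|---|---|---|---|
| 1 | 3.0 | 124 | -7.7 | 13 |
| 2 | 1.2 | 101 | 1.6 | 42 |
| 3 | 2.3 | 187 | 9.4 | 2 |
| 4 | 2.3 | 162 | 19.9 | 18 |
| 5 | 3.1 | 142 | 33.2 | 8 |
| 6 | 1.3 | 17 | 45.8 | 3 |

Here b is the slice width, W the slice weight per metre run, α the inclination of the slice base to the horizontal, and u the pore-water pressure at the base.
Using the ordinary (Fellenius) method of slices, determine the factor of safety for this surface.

FS = 2.40

Ordinary method of slices: FS = Σ[c'·Δl_i + (W_i cosα_i − u_i·Δl_i)·tanφ'] / Σ W_i sinα_i, with Δl_i = b_i / cosα_i.
Slice 1: Δl = 3.0/cos(-7.7°) = 3.027 m; N'_1 = 124·cos(-7.7°) − 13·3.027 = 83.5; c'Δl = 16.95; W sinα = -16.6
Slice 2: Δl = 1.2/cos1.6° = 1.200 m; N'_2 = 101·cos1.6° − 42·1.200 = 50.5; c'Δl = 6.72; W sinα = 2.8
Slice 3: Δl = 2.3/cos9.4° = 2.331 m; N'_3 = 187·cos9.4° − 2·2.331 = 179.8; c'Δl = 13.06; W sinα = 30.5
Slice 4: Δl = 2.3/cos19.9° = 2.446 m; N'_4 = 162·cos19.9° − 18·2.446 = 108.3; c'Δl = 13.70; W sinα = 55.1
Slice 5: Δl = 3.1/cos33.2° = 3.705 m; N'_5 = 142·cos33.2° − 8·3.705 = 89.2; c'Δl = 20.75; W sinα = 77.8
Slice 6: Δl = 1.3/cos45.8° = 1.865 m; N'_6 = 17·cos45.8° − 3·1.865 = 6.3; c'Δl = 10.44; W sinα = 12.2
Σc'Δl = 81.6 kN/m; ΣN' = 517.6 kN/m; ΣW sinα = 161.8 kN/m
Resisting = 81.6 + 517.6·tan30.6° = 81.6 + 306.1 = 387.7 kN/m
FS = 387.7 / 161.8 = 2.396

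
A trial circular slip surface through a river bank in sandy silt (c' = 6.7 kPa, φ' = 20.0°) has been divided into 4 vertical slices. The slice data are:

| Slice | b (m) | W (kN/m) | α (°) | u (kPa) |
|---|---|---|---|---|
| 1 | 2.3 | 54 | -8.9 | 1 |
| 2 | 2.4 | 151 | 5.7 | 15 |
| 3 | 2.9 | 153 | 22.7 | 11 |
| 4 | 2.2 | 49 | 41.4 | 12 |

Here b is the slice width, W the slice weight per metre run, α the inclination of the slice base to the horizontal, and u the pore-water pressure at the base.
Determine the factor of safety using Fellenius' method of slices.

Ordinary method of slices: FS = Σ[c'·Δl_i + (W_i cosα_i − u_i·Δl_i)·tanφ'] / Σ W_i sinα_i, with Δl_i = b_i / cosα_i.
Slice 1: Δl = 2.3/cos(-8.9°) = 2.328 m; N'_1 = 54·cos(-8.9°) − 1·2.328 = 51.0; c'Δl = 15.60; W sinα = -8.4
Slice 2: Δl = 2.4/cos5.7° = 2.412 m; N'_2 = 151·cos5.7° − 15·2.412 = 114.1; c'Δl = 16.16; W sinα = 15.0
Slice 3: Δl = 2.9/cos22.7° = 3.144 m; N'_3 = 153·cos22.7° − 11·3.144 = 106.6; c'Δl = 21.06; W sinα = 59.0
Slice 4: Δl = 2.2/cos41.4° = 2.933 m; N'_4 = 49·cos41.4° − 12·2.933 = 1.6; c'Δl = 19.65; W sinα = 32.4
Σc'Δl = 72.5 kN/m; ΣN' = 273.2 kN/m; ΣW sinα = 98.1 kN/m
Resisting = 72.5 + 273.2·tan20.0° = 72.5 + 99.4 = 171.9 kN/m
FS = 171.9 / 98.1 = 1.753

FS = 1.75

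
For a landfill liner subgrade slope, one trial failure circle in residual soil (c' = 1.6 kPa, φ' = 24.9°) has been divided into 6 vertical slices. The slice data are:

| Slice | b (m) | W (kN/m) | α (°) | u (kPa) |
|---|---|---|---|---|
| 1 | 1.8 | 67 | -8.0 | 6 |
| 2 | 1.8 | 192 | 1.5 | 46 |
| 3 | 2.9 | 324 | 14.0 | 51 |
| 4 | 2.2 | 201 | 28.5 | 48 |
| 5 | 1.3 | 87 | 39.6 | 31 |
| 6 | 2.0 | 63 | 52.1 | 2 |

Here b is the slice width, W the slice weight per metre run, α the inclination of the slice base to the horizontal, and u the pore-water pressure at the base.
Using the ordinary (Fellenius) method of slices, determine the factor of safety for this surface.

Ordinary method of slices: FS = Σ[c'·Δl_i + (W_i cosα_i − u_i·Δl_i)·tanφ'] / Σ W_i sinα_i, with Δl_i = b_i / cosα_i.
Slice 1: Δl = 1.8/cos(-8.0°) = 1.818 m; N'_1 = 67·cos(-8.0°) − 6·1.818 = 55.4; c'Δl = 2.91; W sinα = -9.3
Slice 2: Δl = 1.8/cos1.5° = 1.801 m; N'_2 = 192·cos1.5° − 46·1.801 = 109.1; c'Δl = 2.88; W sinα = 5.0
Slice 3: Δl = 2.9/cos14.0° = 2.989 m; N'_3 = 324·cos14.0° − 51·2.989 = 161.9; c'Δl = 4.78; W sinα = 78.4
Slice 4: Δl = 2.2/cos28.5° = 2.503 m; N'_4 = 201·cos28.5° − 48·2.503 = 56.5; c'Δl = 4.01; W sinα = 95.9
Slice 5: Δl = 1.3/cos39.6° = 1.687 m; N'_5 = 87·cos39.6° − 31·1.687 = 14.7; c'Δl = 2.70; W sinα = 55.5
Slice 6: Δl = 2.0/cos52.1° = 3.256 m; N'_6 = 63·cos52.1° − 2·3.256 = 32.2; c'Δl = 5.21; W sinα = 49.7
Σc'Δl = 22.5 kN/m; ΣN' = 429.9 kN/m; ΣW sinα = 275.2 kN/m
Resisting = 22.5 + 429.9·tan24.9° = 22.5 + 199.6 = 222.0 kN/m
FS = 222.0 / 275.2 = 0.807

FS = 0.81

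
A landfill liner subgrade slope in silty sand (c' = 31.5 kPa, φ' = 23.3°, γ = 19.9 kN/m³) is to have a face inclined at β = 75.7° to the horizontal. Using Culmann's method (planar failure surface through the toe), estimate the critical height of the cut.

Culmann's analysis gives the critical failure plane at α_cr = (β + φ')/2 = (75.7 + 23.3)/2 = 49.5°, and the critical height
H_c = (4c'/γ) · sinβ cosφ' / [1 − cos(β − φ')]
    = (4·31.5/19.9) · sin75.7°·cos23.3° / [1 − cos(52.4°)]
    = 6.332 · 0.9690·0.9184 / [1 − 0.6101]
    = 6.332 · 0.8900 / 0.3899
    = 14.45 m

H_c = 14.45 m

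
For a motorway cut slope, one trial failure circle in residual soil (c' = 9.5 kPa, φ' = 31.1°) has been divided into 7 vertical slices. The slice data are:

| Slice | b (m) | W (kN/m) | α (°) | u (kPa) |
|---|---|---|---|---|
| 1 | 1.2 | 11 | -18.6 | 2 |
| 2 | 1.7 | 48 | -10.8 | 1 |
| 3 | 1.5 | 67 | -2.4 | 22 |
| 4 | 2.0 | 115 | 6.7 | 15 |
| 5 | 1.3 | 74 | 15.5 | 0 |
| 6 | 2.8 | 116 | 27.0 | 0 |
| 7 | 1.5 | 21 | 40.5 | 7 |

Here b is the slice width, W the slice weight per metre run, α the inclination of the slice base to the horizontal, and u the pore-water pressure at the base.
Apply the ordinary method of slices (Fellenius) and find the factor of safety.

Ordinary method of slices: FS = Σ[c'·Δl_i + (W_i cosα_i − u_i·Δl_i)·tanφ'] / Σ W_i sinα_i, with Δl_i = b_i / cosα_i.
Slice 1: Δl = 1.2/cos(-18.6°) = 1.266 m; N'_1 = 11·cos(-18.6°) − 2·1.266 = 7.9; c'Δl = 12.03; W sinα = -3.5
Slice 2: Δl = 1.7/cos(-10.8°) = 1.731 m; N'_2 = 48·cos(-10.8°) − 1·1.731 = 45.4; c'Δl = 16.44; W sinα = -9.0
Slice 3: Δl = 1.5/cos(-2.4°) = 1.501 m; N'_3 = 67·cos(-2.4°) − 22·1.501 = 33.9; c'Δl = 14.26; W sinα = -2.8
Slice 4: Δl = 2.0/cos6.7° = 2.014 m; N'_4 = 115·cos6.7° − 15·2.014 = 84.0; c'Δl = 19.13; W sinα = 13.4
Slice 5: Δl = 1.3/cos15.5° = 1.349 m; N'_5 = 74·cos15.5° − 0·1.349 = 71.3; c'Δl = 12.82; W sinα = 19.8
Slice 6: Δl = 2.8/cos27.0° = 3.143 m; N'_6 = 116·cos27.0° − 0·3.143 = 103.4; c'Δl = 29.85; W sinα = 52.7
Slice 7: Δl = 1.5/cos40.5° = 1.973 m; N'_7 = 21·cos40.5° − 7·1.973 = 2.2; c'Δl = 18.74; W sinα = 13.6
Σc'Δl = 123.3 kN/m; ΣN' = 348.1 kN/m; ΣW sinα = 84.2 kN/m
Resisting = 123.3 + 348.1·tan31.1° = 123.3 + 210.0 = 333.2 kN/m
FS = 333.2 / 84.2 = 3.958

FS = 3.96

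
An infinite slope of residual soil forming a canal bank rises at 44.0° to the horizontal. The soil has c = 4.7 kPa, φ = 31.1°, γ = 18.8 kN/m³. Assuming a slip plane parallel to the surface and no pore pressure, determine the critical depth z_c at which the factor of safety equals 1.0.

Setting FS = 1.00 in FS = [c + γz cos²β tanφ] / [γz sinβ cosβ] and solving for z:
z = c / [γ cosβ (FS·sinβ − cosβ·tanφ)]
  = 4.7 / [18.8·cos44.0°·(1.00·sin44.0° − cos44.0°·tan31.1°)]
  = 4.7 / [18.8·0.7193·(1.00·0.6947 − 0.7193·0.6032)]
  = 4.7 / 3.5259 = 1.333 m

z_c = 1.33 m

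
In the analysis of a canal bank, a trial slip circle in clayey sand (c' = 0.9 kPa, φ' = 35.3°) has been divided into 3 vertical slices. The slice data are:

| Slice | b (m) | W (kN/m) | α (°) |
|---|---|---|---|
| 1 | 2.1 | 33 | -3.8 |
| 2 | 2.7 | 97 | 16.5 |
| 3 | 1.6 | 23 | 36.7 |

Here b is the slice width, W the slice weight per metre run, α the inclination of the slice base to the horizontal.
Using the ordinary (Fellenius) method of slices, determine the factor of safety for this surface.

Ordinary method of slices: FS = Σ[c'·Δl_i + (W_i cosα_i)·tanφ'] / Σ W_i sinα_i, with Δl_i = b_i / cosα_i.
Slice 1: Δl = 2.1/cos(-3.8°) = 2.105 m; N'_1 = 33·cos(-3.8°) = 32.9; c'Δl = 1.89; W sinα = -2.2
Slice 2: Δl = 2.7/cos16.5° = 2.816 m; N'_2 = 97·cos16.5° = 93.0; c'Δl = 2.53; W sinα = 27.5
Slice 3: Δl = 1.6/cos36.7° = 1.996 m; N'_3 = 23·cos36.7° = 18.4; c'Δl = 1.80; W sinα = 13.7
Σc'Δl = 6.2 kN/m; ΣN' = 144.4 kN/m; ΣW sinα = 39.1 kN/m
Resisting = 6.2 + 144.4·tan35.3° = 6.2 + 102.2 = 108.4 kN/m
FS = 108.4 / 39.1 = 2.773

FS = 2.77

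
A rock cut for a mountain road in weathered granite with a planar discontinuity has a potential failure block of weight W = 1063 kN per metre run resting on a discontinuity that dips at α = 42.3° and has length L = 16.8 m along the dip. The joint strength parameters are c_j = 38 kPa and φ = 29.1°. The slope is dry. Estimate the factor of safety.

Resolving the block weight along and normal to the plane and applying the Mohr–Coulomb strength on the joint:
N' = W cosα = 1063·cos42.3° = 786.2 kN/m
Driving force T = W sinα = 1063·sin42.3° = 715.4 kN/m
Resisting force R = c_j·L + N'·tanφ = 38·16.8 + 786.2·tan29.1° = 638.4 + 437.6 = 1076.0 kN/m
FS = R / T = 1076.0 / 715.4 = 1.504

FS = 1.50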